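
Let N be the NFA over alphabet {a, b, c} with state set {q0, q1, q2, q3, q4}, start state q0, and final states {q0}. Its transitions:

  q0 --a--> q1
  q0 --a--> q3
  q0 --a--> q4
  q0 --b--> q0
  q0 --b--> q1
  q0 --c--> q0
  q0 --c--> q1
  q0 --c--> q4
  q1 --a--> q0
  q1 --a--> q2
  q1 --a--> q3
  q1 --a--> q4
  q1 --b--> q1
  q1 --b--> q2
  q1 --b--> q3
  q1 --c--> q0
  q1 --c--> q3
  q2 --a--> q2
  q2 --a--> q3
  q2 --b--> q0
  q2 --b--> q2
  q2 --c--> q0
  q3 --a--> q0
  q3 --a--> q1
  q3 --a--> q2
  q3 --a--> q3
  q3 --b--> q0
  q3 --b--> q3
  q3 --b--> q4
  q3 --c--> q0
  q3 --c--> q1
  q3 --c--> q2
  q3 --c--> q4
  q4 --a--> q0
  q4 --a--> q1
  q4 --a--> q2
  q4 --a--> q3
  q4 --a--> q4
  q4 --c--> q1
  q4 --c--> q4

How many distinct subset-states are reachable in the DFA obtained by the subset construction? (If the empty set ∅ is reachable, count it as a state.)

7

Start state of the DFA: {q0}.
{q0} --a--> {q1, q3, q4}  [new]
{q0} --b--> {q0, q1}  [new]
{q0} --c--> {q0, q1, q4}  [new]
{q1, q3, q4} --a--> {q0, q1, q2, q3, q4}  [new]
{q1, q3, q4} --b--> {q0, q1, q2, q3, q4}  [seen]
{q1, q3, q4} --c--> {q0, q1, q2, q3, q4}  [seen]
{q0, q1} --a--> {q0, q1, q2, q3, q4}  [seen]
{q0, q1} --b--> {q0, q1, q2, q3}  [new]
{q0, q1} --c--> {q0, q1, q3, q4}  [new]
{q0, q1, q4} --a--> {q0, q1, q2, q3, q4}  [seen]
{q0, q1, q4} --b--> {q0, q1, q2, q3}  [seen]
{q0, q1, q4} --c--> {q0, q1, q3, q4}  [seen]
{q0, q1, q2, q3, q4} --a--> {q0, q1, q2, q3, q4}  [seen]
{q0, q1, q2, q3, q4} --b--> {q0, q1, q2, q3, q4}  [seen]
{q0, q1, q2, q3, q4} --c--> {q0, q1, q2, q3, q4}  [seen]
{q0, q1, q2, q3} --a--> {q0, q1, q2, q3, q4}  [seen]
{q0, q1, q2, q3} --b--> {q0, q1, q2, q3, q4}  [seen]
{q0, q1, q2, q3} --c--> {q0, q1, q2, q3, q4}  [seen]
{q0, q1, q3, q4} --a--> {q0, q1, q2, q3, q4}  [seen]
{q0, q1, q3, q4} --b--> {q0, q1, q2, q3, q4}  [seen]
{q0, q1, q3, q4} --c--> {q0, q1, q2, q3, q4}  [seen]
Reachable DFA states: {q0}, {q1, q3, q4}, {q0, q1}, {q0, q1, q4}, {q0, q1, q2, q3, q4}, {q0, q1, q2, q3}, {q0, q1, q3, q4}.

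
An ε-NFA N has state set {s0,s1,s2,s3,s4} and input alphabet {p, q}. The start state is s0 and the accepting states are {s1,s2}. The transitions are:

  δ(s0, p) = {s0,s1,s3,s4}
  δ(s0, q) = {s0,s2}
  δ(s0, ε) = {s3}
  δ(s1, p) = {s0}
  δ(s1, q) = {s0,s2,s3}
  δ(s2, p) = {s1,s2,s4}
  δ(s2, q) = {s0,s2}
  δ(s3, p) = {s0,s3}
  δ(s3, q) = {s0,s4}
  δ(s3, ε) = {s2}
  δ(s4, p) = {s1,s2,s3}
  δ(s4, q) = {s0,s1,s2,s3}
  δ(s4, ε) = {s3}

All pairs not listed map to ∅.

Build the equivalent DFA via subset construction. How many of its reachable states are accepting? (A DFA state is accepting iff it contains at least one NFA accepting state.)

Start state of the DFA: {s0,s2,s3} (ε-closure of the NFA start).
{s0,s2,s3} --p--> {s0,s1,s2,s3,s4}  [new]
{s0,s2,s3} --q--> {s0,s2,s3,s4}  [new]
{s0,s1,s2,s3,s4} --p--> {s0,s1,s2,s3,s4}  [seen]
{s0,s1,s2,s3,s4} --q--> {s0,s1,s2,s3,s4}  [seen]
{s0,s2,s3,s4} --p--> {s0,s1,s2,s3,s4}  [seen]
{s0,s2,s3,s4} --q--> {s0,s1,s2,s3,s4}  [seen]
Reachable DFA states: {s0,s2,s3}, {s0,s1,s2,s3,s4}, {s0,s2,s3,s4}.
Accepting DFA states (contain an NFA accepting state): {s0,s2,s3}, {s0,s1,s2,s3,s4}, {s0,s2,s3,s4}.

3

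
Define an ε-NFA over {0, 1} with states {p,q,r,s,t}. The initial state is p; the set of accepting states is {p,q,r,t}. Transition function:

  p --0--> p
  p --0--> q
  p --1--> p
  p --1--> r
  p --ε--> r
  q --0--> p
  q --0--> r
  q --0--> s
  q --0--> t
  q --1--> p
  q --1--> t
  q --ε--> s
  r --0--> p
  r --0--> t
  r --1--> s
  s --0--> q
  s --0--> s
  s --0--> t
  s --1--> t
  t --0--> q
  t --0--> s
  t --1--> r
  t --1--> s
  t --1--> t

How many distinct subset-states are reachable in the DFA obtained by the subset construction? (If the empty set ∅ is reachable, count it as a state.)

4

Start state of the DFA: {p,r} (ε-closure of the NFA start).
{p,r} --0--> {p,q,r,s,t}  [new]
{p,r} --1--> {p,r,s}  [new]
{p,q,r,s,t} --0--> {p,q,r,s,t}  [seen]
{p,q,r,s,t} --1--> {p,r,s,t}  [new]
{p,r,s} --0--> {p,q,r,s,t}  [seen]
{p,r,s} --1--> {p,r,s,t}  [seen]
{p,r,s,t} --0--> {p,q,r,s,t}  [seen]
{p,r,s,t} --1--> {p,r,s,t}  [seen]
Reachable DFA states: {p,r}, {p,q,r,s,t}, {p,r,s}, {p,r,s,t}.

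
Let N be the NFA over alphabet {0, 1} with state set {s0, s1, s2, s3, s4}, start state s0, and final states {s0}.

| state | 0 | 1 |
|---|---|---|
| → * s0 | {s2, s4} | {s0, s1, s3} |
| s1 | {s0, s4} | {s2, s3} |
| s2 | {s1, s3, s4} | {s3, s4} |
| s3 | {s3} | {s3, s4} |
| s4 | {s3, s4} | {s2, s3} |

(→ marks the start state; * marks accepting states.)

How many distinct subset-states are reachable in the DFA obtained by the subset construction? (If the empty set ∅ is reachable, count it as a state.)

10

Start state of the DFA: {s0}.
{s0} --0--> {s2, s4}  [new]
{s0} --1--> {s0, s1, s3}  [new]
{s2, s4} --0--> {s1, s3, s4}  [new]
{s2, s4} --1--> {s2, s3, s4}  [new]
{s0, s1, s3} --0--> {s0, s2, s3, s4}  [new]
{s0, s1, s3} --1--> {s0, s1, s2, s3, s4}  [new]
{s1, s3, s4} --0--> {s0, s3, s4}  [new]
{s1, s3, s4} --1--> {s2, s3, s4}  [seen]
{s2, s3, s4} --0--> {s1, s3, s4}  [seen]
{s2, s3, s4} --1--> {s2, s3, s4}  [seen]
{s0, s2, s3, s4} --0--> {s1, s2, s3, s4}  [new]
{s0, s2, s3, s4} --1--> {s0, s1, s2, s3, s4}  [seen]
{s0, s1, s2, s3, s4} --0--> {s0, s1, s2, s3, s4}  [seen]
{s0, s1, s2, s3, s4} --1--> {s0, s1, s2, s3, s4}  [seen]
{s0, s3, s4} --0--> {s2, s3, s4}  [seen]
{s0, s3, s4} --1--> {s0, s1, s2, s3, s4}  [seen]
{s1, s2, s3, s4} --0--> {s0, s1, s3, s4}  [new]
{s1, s2, s3, s4} --1--> {s2, s3, s4}  [seen]
{s0, s1, s3, s4} --0--> {s0, s2, s3, s4}  [seen]
{s0, s1, s3, s4} --1--> {s0, s1, s2, s3, s4}  [seen]
Reachable DFA states: {s0}, {s2, s4}, {s0, s1, s3}, {s1, s3, s4}, {s2, s3, s4}, {s0, s2, s3, s4}, {s0, s1, s2, s3, s4}, {s0, s3, s4}, {s1, s2, s3, s4}, {s0, s1, s3, s4}.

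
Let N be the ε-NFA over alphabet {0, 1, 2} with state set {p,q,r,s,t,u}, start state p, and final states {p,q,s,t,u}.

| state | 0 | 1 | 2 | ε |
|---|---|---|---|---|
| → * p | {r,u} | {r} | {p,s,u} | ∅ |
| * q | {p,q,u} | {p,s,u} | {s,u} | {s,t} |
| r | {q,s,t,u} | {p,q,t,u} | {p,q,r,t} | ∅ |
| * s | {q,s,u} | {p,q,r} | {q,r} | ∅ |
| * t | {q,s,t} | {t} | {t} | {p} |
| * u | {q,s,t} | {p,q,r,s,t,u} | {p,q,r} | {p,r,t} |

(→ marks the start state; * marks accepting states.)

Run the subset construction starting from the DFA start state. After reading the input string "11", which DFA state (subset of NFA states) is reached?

{p,q,r,s,t,u}

Start: {p}.
δ(p,1) = {r}.
Union: {r}.
After 1: {r}.
δ(r,1) = {p,q,t,u}.
Union: {p,q,t,u}.
ε-closure gives {p,q,r,s,t,u}.
After 1: {p,q,r,s,t,u}.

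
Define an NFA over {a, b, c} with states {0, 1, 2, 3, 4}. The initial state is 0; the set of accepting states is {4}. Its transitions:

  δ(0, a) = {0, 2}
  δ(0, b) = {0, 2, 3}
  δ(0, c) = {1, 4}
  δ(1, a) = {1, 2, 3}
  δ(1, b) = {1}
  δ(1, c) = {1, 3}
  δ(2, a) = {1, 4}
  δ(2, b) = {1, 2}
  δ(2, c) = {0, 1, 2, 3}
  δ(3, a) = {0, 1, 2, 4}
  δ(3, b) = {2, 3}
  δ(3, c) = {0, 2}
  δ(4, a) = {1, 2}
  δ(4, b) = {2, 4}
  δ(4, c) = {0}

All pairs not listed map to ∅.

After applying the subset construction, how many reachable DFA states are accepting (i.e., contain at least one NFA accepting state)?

5

Start state of the DFA: {0}.
{0} --a--> {0, 2}  [new]
{0} --b--> {0, 2, 3}  [new]
{0} --c--> {1, 4}  [new]
{0, 2} --a--> {0, 1, 2, 4}  [new]
{0, 2} --b--> {0, 1, 2, 3}  [new]
{0, 2} --c--> {0, 1, 2, 3, 4}  [new]
{0, 2, 3} --a--> {0, 1, 2, 4}  [seen]
{0, 2, 3} --b--> {0, 1, 2, 3}  [seen]
{0, 2, 3} --c--> {0, 1, 2, 3, 4}  [seen]
{1, 4} --a--> {1, 2, 3}  [new]
{1, 4} --b--> {1, 2, 4}  [new]
{1, 4} --c--> {0, 1, 3}  [new]
{0, 1, 2, 4} --a--> {0, 1, 2, 3, 4}  [seen]
{0, 1, 2, 4} --b--> {0, 1, 2, 3, 4}  [seen]
{0, 1, 2, 4} --c--> {0, 1, 2, 3, 4}  [seen]
{0, 1, 2, 3} --a--> {0, 1, 2, 3, 4}  [seen]
{0, 1, 2, 3} --b--> {0, 1, 2, 3}  [seen]
{0, 1, 2, 3} --c--> {0, 1, 2, 3, 4}  [seen]
{0, 1, 2, 3, 4} --a--> {0, 1, 2, 3, 4}  [seen]
{0, 1, 2, 3, 4} --b--> {0, 1, 2, 3, 4}  [seen]
{0, 1, 2, 3, 4} --c--> {0, 1, 2, 3, 4}  [seen]
{1, 2, 3} --a--> {0, 1, 2, 3, 4}  [seen]
{1, 2, 3} --b--> {1, 2, 3}  [seen]
{1, 2, 3} --c--> {0, 1, 2, 3}  [seen]
{1, 2, 4} --a--> {1, 2, 3, 4}  [new]
{1, 2, 4} --b--> {1, 2, 4}  [seen]
{1, 2, 4} --c--> {0, 1, 2, 3}  [seen]
{0, 1, 3} --a--> {0, 1, 2, 3, 4}  [seen]
{0, 1, 3} --b--> {0, 1, 2, 3}  [seen]
{0, 1, 3} --c--> {0, 1, 2, 3, 4}  [seen]
{1, 2, 3, 4} --a--> {0, 1, 2, 3, 4}  [seen]
{1, 2, 3, 4} --b--> {1, 2, 3, 4}  [seen]
{1, 2, 3, 4} --c--> {0, 1, 2, 3}  [seen]
Reachable DFA states: {0}, {0, 2}, {0, 2, 3}, {1, 4}, {0, 1, 2, 4}, {0, 1, 2, 3}, {0, 1, 2, 3, 4}, {1, 2, 3}, {1, 2, 4}, {0, 1, 3}, {1, 2, 3, 4}.
Accepting DFA states (contain an NFA accepting state): {1, 4}, {0, 1, 2, 4}, {0, 1, 2, 3, 4}, {1, 2, 4}, {1, 2, 3, 4}.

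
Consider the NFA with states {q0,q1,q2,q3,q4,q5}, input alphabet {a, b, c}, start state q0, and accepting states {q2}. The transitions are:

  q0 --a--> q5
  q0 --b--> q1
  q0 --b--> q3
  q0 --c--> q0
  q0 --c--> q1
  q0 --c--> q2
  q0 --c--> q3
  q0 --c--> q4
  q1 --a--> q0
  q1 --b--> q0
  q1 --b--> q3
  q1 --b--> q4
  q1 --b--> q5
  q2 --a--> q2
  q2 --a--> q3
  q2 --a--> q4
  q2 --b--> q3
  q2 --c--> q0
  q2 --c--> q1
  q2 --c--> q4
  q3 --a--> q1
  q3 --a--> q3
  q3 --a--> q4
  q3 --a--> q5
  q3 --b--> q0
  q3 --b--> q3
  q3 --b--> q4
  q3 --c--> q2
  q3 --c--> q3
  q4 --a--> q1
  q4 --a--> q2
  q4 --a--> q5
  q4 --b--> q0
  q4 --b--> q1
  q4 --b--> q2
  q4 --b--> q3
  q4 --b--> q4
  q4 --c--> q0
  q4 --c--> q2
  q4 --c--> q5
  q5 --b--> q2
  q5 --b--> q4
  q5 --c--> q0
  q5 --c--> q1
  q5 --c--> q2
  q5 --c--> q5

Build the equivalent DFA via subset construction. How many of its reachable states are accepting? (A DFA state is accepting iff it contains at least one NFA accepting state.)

8

Start state of the DFA: {q0}.
{q0} --a--> {q5}  [new]
{q0} --b--> {q1,q3}  [new]
{q0} --c--> {q0,q1,q2,q3,q4}  [new]
{q5} --a--> ∅  [new]
{q5} --b--> {q2,q4}  [new]
{q5} --c--> {q0,q1,q2,q5}  [new]
{q1,q3} --a--> {q0,q1,q3,q4,q5}  [new]
{q1,q3} --b--> {q0,q3,q4,q5}  [new]
{q1,q3} --c--> {q2,q3}  [new]
{q0,q1,q2,q3,q4} --a--> {q0,q1,q2,q3,q4,q5}  [new]
{q0,q1,q2,q3,q4} --b--> {q0,q1,q2,q3,q4,q5}  [seen]
{q0,q1,q2,q3,q4} --c--> {q0,q1,q2,q3,q4,q5}  [seen]
∅ --a--> ∅  [seen]
∅ --b--> ∅  [seen]
∅ --c--> ∅  [seen]
{q2,q4} --a--> {q1,q2,q3,q4,q5}  [new]
{q2,q4} --b--> {q0,q1,q2,q3,q4}  [seen]
{q2,q4} --c--> {q0,q1,q2,q4,q5}  [new]
{q0,q1,q2,q5} --a--> {q0,q2,q3,q4,q5}  [new]
{q0,q1,q2,q5} --b--> {q0,q1,q2,q3,q4,q5}  [seen]
{q0,q1,q2,q5} --c--> {q0,q1,q2,q3,q4,q5}  [seen]
{q0,q1,q3,q4,q5} --a--> {q0,q1,q2,q3,q4,q5}  [seen]
{q0,q1,q3,q4,q5} --b--> {q0,q1,q2,q3,q4,q5}  [seen]
{q0,q1,q3,q4,q5} --c--> {q0,q1,q2,q3,q4,q5}  [seen]
{q0,q3,q4,q5} --a--> {q1,q2,q3,q4,q5}  [seen]
{q0,q3,q4,q5} --b--> {q0,q1,q2,q3,q4}  [seen]
{q0,q3,q4,q5} --c--> {q0,q1,q2,q3,q4,q5}  [seen]
{q2,q3} --a--> {q1,q2,q3,q4,q5}  [seen]
{q2,q3} --b--> {q0,q3,q4}  [new]
{q2,q3} --c--> {q0,q1,q2,q3,q4}  [seen]
{q0,q1,q2,q3,q4,q5} --a--> {q0,q1,q2,q3,q4,q5}  [seen]
{q0,q1,q2,q3,q4,q5} --b--> {q0,q1,q2,q3,q4,q5}  [seen]
{q0,q1,q2,q3,q4,q5} --c--> {q0,q1,q2,q3,q4,q5}  [seen]
{q1,q2,q3,q4,q5} --a--> {q0,q1,q2,q3,q4,q5}  [seen]
{q1,q2,q3,q4,q5} --b--> {q0,q1,q2,q3,q4,q5}  [seen]
{q1,q2,q3,q4,q5} --c--> {q0,q1,q2,q3,q4,q5}  [seen]
{q0,q1,q2,q4,q5} --a--> {q0,q1,q2,q3,q4,q5}  [seen]
{q0,q1,q2,q4,q5} --b--> {q0,q1,q2,q3,q4,q5}  [seen]
{q0,q1,q2,q4,q5} --c--> {q0,q1,q2,q3,q4,q5}  [seen]
{q0,q2,q3,q4,q5} --a--> {q1,q2,q3,q4,q5}  [seen]
{q0,q2,q3,q4,q5} --b--> {q0,q1,q2,q3,q4}  [seen]
{q0,q2,q3,q4,q5} --c--> {q0,q1,q2,q3,q4,q5}  [seen]
{q0,q3,q4} --a--> {q1,q2,q3,q4,q5}  [seen]
{q0,q3,q4} --b--> {q0,q1,q2,q3,q4}  [seen]
{q0,q3,q4} --c--> {q0,q1,q2,q3,q4,q5}  [seen]
Reachable DFA states: {q0}, {q5}, {q1,q3}, {q0,q1,q2,q3,q4}, ∅, {q2,q4}, {q0,q1,q2,q5}, {q0,q1,q3,q4,q5}, {q0,q3,q4,q5}, {q2,q3}, {q0,q1,q2,q3,q4,q5}, {q1,q2,q3,q4,q5}, {q0,q1,q2,q4,q5}, {q0,q2,q3,q4,q5}, {q0,q3,q4}.
Accepting DFA states (contain an NFA accepting state): {q0,q1,q2,q3,q4}, {q2,q4}, {q0,q1,q2,q5}, {q2,q3}, {q0,q1,q2,q3,q4,q5}, {q1,q2,q3,q4,q5}, {q0,q1,q2,q4,q5}, {q0,q2,q3,q4,q5}.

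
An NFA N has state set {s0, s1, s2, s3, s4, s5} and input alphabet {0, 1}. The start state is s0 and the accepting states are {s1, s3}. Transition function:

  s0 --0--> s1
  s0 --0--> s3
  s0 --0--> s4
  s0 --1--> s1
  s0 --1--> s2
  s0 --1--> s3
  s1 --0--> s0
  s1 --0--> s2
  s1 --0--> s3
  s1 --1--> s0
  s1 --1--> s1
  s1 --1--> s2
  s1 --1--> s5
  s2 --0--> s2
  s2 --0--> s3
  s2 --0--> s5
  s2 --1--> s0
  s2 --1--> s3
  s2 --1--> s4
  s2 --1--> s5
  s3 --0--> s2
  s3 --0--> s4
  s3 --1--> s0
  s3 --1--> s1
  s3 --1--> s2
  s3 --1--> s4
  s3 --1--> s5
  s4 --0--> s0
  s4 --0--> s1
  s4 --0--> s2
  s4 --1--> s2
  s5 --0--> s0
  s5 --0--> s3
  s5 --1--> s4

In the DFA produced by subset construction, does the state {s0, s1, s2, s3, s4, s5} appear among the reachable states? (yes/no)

Start state of the DFA: {s0}.
{s0} --0--> {s1, s3, s4}  [new]
{s0} --1--> {s1, s2, s3}  [new]
{s1, s3, s4} --0--> {s0, s1, s2, s3, s4}  [new]
{s1, s3, s4} --1--> {s0, s1, s2, s4, s5}  [new]
{s1, s2, s3} --0--> {s0, s2, s3, s4, s5}  [new]
{s1, s2, s3} --1--> {s0, s1, s2, s3, s4, s5}  [new]
{s0, s1, s2, s3, s4} --0--> {s0, s1, s2, s3, s4, s5}  [seen]
{s0, s1, s2, s3, s4} --1--> {s0, s1, s2, s3, s4, s5}  [seen]
{s0, s1, s2, s4, s5} --0--> {s0, s1, s2, s3, s4, s5}  [seen]
{s0, s1, s2, s4, s5} --1--> {s0, s1, s2, s3, s4, s5}  [seen]
{s0, s2, s3, s4, s5} --0--> {s0, s1, s2, s3, s4, s5}  [seen]
{s0, s2, s3, s4, s5} --1--> {s0, s1, s2, s3, s4, s5}  [seen]
{s0, s1, s2, s3, s4, s5} --0--> {s0, s1, s2, s3, s4, s5}  [seen]
{s0, s1, s2, s3, s4, s5} --1--> {s0, s1, s2, s3, s4, s5}  [seen]
Reachable DFA states: {s0}, {s1, s3, s4}, {s1, s2, s3}, {s0, s1, s2, s3, s4}, {s0, s1, s2, s4, s5}, {s0, s2, s3, s4, s5}, {s0, s1, s2, s3, s4, s5}.
{s0, s1, s2, s3, s4, s5} is among them.

yes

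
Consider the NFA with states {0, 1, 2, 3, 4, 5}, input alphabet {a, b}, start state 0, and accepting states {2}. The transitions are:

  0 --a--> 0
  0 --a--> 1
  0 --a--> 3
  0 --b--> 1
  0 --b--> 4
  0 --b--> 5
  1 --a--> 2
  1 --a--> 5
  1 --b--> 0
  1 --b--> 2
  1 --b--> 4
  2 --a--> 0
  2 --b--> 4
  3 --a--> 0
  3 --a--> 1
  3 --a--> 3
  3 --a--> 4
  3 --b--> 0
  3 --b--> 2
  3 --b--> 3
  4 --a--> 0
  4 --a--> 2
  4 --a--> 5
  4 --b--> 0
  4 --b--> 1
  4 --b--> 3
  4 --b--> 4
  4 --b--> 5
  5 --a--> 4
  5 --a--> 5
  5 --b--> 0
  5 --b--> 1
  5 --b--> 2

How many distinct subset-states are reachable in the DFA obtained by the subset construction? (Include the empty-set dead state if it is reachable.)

Start state of the DFA: {0}.
{0} --a--> {0, 1, 3}  [new]
{0} --b--> {1, 4, 5}  [new]
{0, 1, 3} --a--> {0, 1, 2, 3, 4, 5}  [new]
{0, 1, 3} --b--> {0, 1, 2, 3, 4, 5}  [seen]
{1, 4, 5} --a--> {0, 2, 4, 5}  [new]
{1, 4, 5} --b--> {0, 1, 2, 3, 4, 5}  [seen]
{0, 1, 2, 3, 4, 5} --a--> {0, 1, 2, 3, 4, 5}  [seen]
{0, 1, 2, 3, 4, 5} --b--> {0, 1, 2, 3, 4, 5}  [seen]
{0, 2, 4, 5} --a--> {0, 1, 2, 3, 4, 5}  [seen]
{0, 2, 4, 5} --b--> {0, 1, 2, 3, 4, 5}  [seen]
Reachable DFA states: {0}, {0, 1, 3}, {1, 4, 5}, {0, 1, 2, 3, 4, 5}, {0, 2, 4, 5}.

5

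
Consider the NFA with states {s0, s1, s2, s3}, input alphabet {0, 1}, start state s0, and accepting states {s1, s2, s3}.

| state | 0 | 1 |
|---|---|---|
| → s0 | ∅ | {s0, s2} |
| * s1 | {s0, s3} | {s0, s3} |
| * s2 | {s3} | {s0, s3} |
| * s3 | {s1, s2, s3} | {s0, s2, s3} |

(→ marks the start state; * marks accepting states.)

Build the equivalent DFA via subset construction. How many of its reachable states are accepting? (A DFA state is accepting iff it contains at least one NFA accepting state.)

5

Start state of the DFA: {s0}.
{s0} --0--> ∅  [new]
{s0} --1--> {s0, s2}  [new]
∅ --0--> ∅  [seen]
∅ --1--> ∅  [seen]
{s0, s2} --0--> {s3}  [new]
{s0, s2} --1--> {s0, s2, s3}  [new]
{s3} --0--> {s1, s2, s3}  [new]
{s3} --1--> {s0, s2, s3}  [seen]
{s0, s2, s3} --0--> {s1, s2, s3}  [seen]
{s0, s2, s3} --1--> {s0, s2, s3}  [seen]
{s1, s2, s3} --0--> {s0, s1, s2, s3}  [new]
{s1, s2, s3} --1--> {s0, s2, s3}  [seen]
{s0, s1, s2, s3} --0--> {s0, s1, s2, s3}  [seen]
{s0, s1, s2, s3} --1--> {s0, s2, s3}  [seen]
Reachable DFA states: {s0}, ∅, {s0, s2}, {s3}, {s0, s2, s3}, {s1, s2, s3}, {s0, s1, s2, s3}.
Accepting DFA states (contain an NFA accepting state): {s0, s2}, {s3}, {s0, s2, s3}, {s1, s2, s3}, {s0, s1, s2, s3}.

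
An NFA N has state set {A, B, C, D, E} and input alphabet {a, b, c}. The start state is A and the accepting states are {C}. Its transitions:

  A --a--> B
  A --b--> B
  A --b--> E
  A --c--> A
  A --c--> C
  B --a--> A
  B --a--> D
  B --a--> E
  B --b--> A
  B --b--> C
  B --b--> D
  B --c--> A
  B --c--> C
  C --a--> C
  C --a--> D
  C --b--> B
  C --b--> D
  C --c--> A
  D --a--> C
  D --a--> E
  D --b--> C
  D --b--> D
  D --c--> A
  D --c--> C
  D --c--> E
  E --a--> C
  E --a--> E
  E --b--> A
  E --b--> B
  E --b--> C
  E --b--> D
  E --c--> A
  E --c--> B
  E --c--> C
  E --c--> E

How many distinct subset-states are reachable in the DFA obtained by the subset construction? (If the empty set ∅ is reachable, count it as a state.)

Start state of the DFA: {A}.
{A} --a--> {B}  [new]
{A} --b--> {B, E}  [new]
{A} --c--> {A, C}  [new]
{B} --a--> {A, D, E}  [new]
{B} --b--> {A, C, D}  [new]
{B} --c--> {A, C}  [seen]
{B, E} --a--> {A, C, D, E}  [new]
{B, E} --b--> {A, B, C, D}  [new]
{B, E} --c--> {A, B, C, E}  [new]
{A, C} --a--> {B, C, D}  [new]
{A, C} --b--> {B, D, E}  [new]
{A, C} --c--> {A, C}  [seen]
{A, D, E} --a--> {B, C, E}  [new]
{A, D, E} --b--> {A, B, C, D, E}  [new]
{A, D, E} --c--> {A, B, C, E}  [seen]
{A, C, D} --a--> {B, C, D, E}  [new]
{A, C, D} --b--> {B, C, D, E}  [seen]
{A, C, D} --c--> {A, C, E}  [new]
{A, C, D, E} --a--> {B, C, D, E}  [seen]
{A, C, D, E} --b--> {A, B, C, D, E}  [seen]
{A, C, D, E} --c--> {A, B, C, E}  [seen]
{A, B, C, D} --a--> {A, B, C, D, E}  [seen]
{A, B, C, D} --b--> {A, B, C, D, E}  [seen]
{A, B, C, D} --c--> {A, C, E}  [seen]
{A, B, C, E} --a--> {A, B, C, D, E}  [seen]
{A, B, C, E} --b--> {A, B, C, D, E}  [seen]
{A, B, C, E} --c--> {A, B, C, E}  [seen]
{B, C, D} --a--> {A, C, D, E}  [seen]
{B, C, D} --b--> {A, B, C, D}  [seen]
{B, C, D} --c--> {A, C, E}  [seen]
{B, D, E} --a--> {A, C, D, E}  [seen]
{B, D, E} --b--> {A, B, C, D}  [seen]
{B, D, E} --c--> {A, B, C, E}  [seen]
{B, C, E} --a--> {A, C, D, E}  [seen]
{B, C, E} --b--> {A, B, C, D}  [seen]
{B, C, E} --c--> {A, B, C, E}  [seen]
{A, B, C, D, E} --a--> {A, B, C, D, E}  [seen]
{A, B, C, D, E} --b--> {A, B, C, D, E}  [seen]
{A, B, C, D, E} --c--> {A, B, C, E}  [seen]
{B, C, D, E} --a--> {A, C, D, E}  [seen]
{B, C, D, E} --b--> {A, B, C, D}  [seen]
{B, C, D, E} --c--> {A, B, C, E}  [seen]
{A, C, E} --a--> {B, C, D, E}  [seen]
{A, C, E} --b--> {A, B, C, D, E}  [seen]
{A, C, E} --c--> {A, B, C, E}  [seen]
Reachable DFA states: {A}, {B}, {B, E}, {A, C}, {A, D, E}, {A, C, D}, {A, C, D, E}, {A, B, C, D}, {A, B, C, E}, {B, C, D}, {B, D, E}, {B, C, E}, {A, B, C, D, E}, {B, C, D, E}, {A, C, E}.

15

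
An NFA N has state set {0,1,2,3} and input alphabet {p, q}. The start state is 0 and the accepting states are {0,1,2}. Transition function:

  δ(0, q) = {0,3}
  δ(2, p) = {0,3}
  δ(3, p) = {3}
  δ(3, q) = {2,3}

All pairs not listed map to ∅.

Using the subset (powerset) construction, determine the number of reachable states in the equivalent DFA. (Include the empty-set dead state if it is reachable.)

6

Start state of the DFA: {0}.
{0} --p--> ∅  [new]
{0} --q--> {0,3}  [new]
∅ --p--> ∅  [seen]
∅ --q--> ∅  [seen]
{0,3} --p--> {3}  [new]
{0,3} --q--> {0,2,3}  [new]
{3} --p--> {3}  [seen]
{3} --q--> {2,3}  [new]
{0,2,3} --p--> {0,3}  [seen]
{0,2,3} --q--> {0,2,3}  [seen]
{2,3} --p--> {0,3}  [seen]
{2,3} --q--> {2,3}  [seen]
Reachable DFA states: {0}, ∅, {0,3}, {3}, {0,2,3}, {2,3}.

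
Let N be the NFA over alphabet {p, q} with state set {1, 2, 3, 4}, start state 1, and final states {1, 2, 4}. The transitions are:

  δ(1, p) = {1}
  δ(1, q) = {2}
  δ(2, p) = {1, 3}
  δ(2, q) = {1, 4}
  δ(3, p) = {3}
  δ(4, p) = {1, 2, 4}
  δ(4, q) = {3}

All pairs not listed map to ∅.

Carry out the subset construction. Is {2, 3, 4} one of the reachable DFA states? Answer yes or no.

no

Start state of the DFA: {1}.
{1} --p--> {1}  [seen]
{1} --q--> {2}  [new]
{2} --p--> {1, 3}  [new]
{2} --q--> {1, 4}  [new]
{1, 3} --p--> {1, 3}  [seen]
{1, 3} --q--> {2}  [seen]
{1, 4} --p--> {1, 2, 4}  [new]
{1, 4} --q--> {2, 3}  [new]
{1, 2, 4} --p--> {1, 2, 3, 4}  [new]
{1, 2, 4} --q--> {1, 2, 3, 4}  [seen]
{2, 3} --p--> {1, 3}  [seen]
{2, 3} --q--> {1, 4}  [seen]
{1, 2, 3, 4} --p--> {1, 2, 3, 4}  [seen]
{1, 2, 3, 4} --q--> {1, 2, 3, 4}  [seen]
Reachable DFA states: {1}, {2}, {1, 3}, {1, 4}, {1, 2, 4}, {2, 3}, {1, 2, 3, 4}.
{2, 3, 4} is not among them.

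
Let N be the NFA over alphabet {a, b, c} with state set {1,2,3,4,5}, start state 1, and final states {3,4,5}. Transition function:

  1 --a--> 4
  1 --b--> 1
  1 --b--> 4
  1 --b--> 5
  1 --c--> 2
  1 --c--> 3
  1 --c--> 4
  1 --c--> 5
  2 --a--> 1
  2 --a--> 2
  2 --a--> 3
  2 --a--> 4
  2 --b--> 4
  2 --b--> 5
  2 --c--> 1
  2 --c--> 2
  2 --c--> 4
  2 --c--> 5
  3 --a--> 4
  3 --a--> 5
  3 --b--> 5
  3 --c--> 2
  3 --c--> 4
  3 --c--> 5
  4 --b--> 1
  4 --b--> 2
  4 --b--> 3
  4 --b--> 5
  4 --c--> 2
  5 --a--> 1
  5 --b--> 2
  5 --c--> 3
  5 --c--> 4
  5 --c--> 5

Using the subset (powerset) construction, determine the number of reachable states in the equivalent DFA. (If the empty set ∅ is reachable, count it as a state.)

Start state of the DFA: {1}.
{1} --a--> {4}  [new]
{1} --b--> {1,4,5}  [new]
{1} --c--> {2,3,4,5}  [new]
{4} --a--> ∅  [new]
{4} --b--> {1,2,3,5}  [new]
{4} --c--> {2}  [new]
{1,4,5} --a--> {1,4}  [new]
{1,4,5} --b--> {1,2,3,4,5}  [new]
{1,4,5} --c--> {2,3,4,5}  [seen]
{2,3,4,5} --a--> {1,2,3,4,5}  [seen]
{2,3,4,5} --b--> {1,2,3,4,5}  [seen]
{2,3,4,5} --c--> {1,2,3,4,5}  [seen]
∅ --a--> ∅  [seen]
∅ --b--> ∅  [seen]
∅ --c--> ∅  [seen]
{1,2,3,5} --a--> {1,2,3,4,5}  [seen]
{1,2,3,5} --b--> {1,2,4,5}  [new]
{1,2,3,5} --c--> {1,2,3,4,5}  [seen]
{2} --a--> {1,2,3,4}  [new]
{2} --b--> {4,5}  [new]
{2} --c--> {1,2,4,5}  [seen]
{1,4} --a--> {4}  [seen]
{1,4} --b--> {1,2,3,4,5}  [seen]
{1,4} --c--> {2,3,4,5}  [seen]
{1,2,3,4,5} --a--> {1,2,3,4,5}  [seen]
{1,2,3,4,5} --b--> {1,2,3,4,5}  [seen]
{1,2,3,4,5} --c--> {1,2,3,4,5}  [seen]
{1,2,4,5} --a--> {1,2,3,4}  [seen]
{1,2,4,5} --b--> {1,2,3,4,5}  [seen]
{1,2,4,5} --c--> {1,2,3,4,5}  [seen]
{1,2,3,4} --a--> {1,2,3,4,5}  [seen]
{1,2,3,4} --b--> {1,2,3,4,5}  [seen]
{1,2,3,4} --c--> {1,2,3,4,5}  [seen]
{4,5} --a--> {1}  [seen]
{4,5} --b--> {1,2,3,5}  [seen]
{4,5} --c--> {2,3,4,5}  [seen]
Reachable DFA states: {1}, {4}, {1,4,5}, {2,3,4,5}, ∅, {1,2,3,5}, {2}, {1,4}, {1,2,3,4,5}, {1,2,4,5}, {1,2,3,4}, {4,5}.

12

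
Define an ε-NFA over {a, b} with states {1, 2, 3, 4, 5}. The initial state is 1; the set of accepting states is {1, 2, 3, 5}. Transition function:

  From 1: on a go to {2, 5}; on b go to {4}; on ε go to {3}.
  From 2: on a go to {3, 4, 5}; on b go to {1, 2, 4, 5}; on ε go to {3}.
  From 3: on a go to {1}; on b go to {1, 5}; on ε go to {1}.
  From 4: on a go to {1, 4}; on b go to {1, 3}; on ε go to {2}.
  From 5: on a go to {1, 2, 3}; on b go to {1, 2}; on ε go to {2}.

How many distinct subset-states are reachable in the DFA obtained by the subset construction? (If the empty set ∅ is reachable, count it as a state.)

3

Start state of the DFA: {1, 3} (ε-closure of the NFA start).
{1, 3} --a--> {1, 2, 3, 5}  [new]
{1, 3} --b--> {1, 2, 3, 4, 5}  [new]
{1, 2, 3, 5} --a--> {1, 2, 3, 4, 5}  [seen]
{1, 2, 3, 5} --b--> {1, 2, 3, 4, 5}  [seen]
{1, 2, 3, 4, 5} --a--> {1, 2, 3, 4, 5}  [seen]
{1, 2, 3, 4, 5} --b--> {1, 2, 3, 4, 5}  [seen]
Reachable DFA states: {1, 3}, {1, 2, 3, 5}, {1, 2, 3, 4, 5}.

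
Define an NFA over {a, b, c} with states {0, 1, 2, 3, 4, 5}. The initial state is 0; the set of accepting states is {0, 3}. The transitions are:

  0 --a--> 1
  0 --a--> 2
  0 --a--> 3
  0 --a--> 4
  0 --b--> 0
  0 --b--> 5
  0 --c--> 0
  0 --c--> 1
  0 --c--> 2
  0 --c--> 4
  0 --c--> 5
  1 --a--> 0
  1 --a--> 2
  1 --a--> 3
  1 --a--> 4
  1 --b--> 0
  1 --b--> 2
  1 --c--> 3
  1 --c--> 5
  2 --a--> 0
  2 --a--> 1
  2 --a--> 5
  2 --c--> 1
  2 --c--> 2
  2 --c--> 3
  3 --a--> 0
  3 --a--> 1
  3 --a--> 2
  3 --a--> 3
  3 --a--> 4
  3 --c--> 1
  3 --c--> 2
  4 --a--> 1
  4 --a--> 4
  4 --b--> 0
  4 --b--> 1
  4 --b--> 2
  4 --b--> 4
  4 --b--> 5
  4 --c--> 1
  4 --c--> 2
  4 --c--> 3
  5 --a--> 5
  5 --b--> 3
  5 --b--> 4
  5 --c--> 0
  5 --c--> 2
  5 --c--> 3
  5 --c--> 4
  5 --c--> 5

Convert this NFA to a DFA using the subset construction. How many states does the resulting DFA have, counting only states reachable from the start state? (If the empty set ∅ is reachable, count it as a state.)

9

Start state of the DFA: {0}.
{0} --a--> {1, 2, 3, 4}  [new]
{0} --b--> {0, 5}  [new]
{0} --c--> {0, 1, 2, 4, 5}  [new]
{1, 2, 3, 4} --a--> {0, 1, 2, 3, 4, 5}  [new]
{1, 2, 3, 4} --b--> {0, 1, 2, 4, 5}  [seen]
{1, 2, 3, 4} --c--> {1, 2, 3, 5}  [new]
{0, 5} --a--> {1, 2, 3, 4, 5}  [new]
{0, 5} --b--> {0, 3, 4, 5}  [new]
{0, 5} --c--> {0, 1, 2, 3, 4, 5}  [seen]
{0, 1, 2, 4, 5} --a--> {0, 1, 2, 3, 4, 5}  [seen]
{0, 1, 2, 4, 5} --b--> {0, 1, 2, 3, 4, 5}  [seen]
{0, 1, 2, 4, 5} --c--> {0, 1, 2, 3, 4, 5}  [seen]
{0, 1, 2, 3, 4, 5} --a--> {0, 1, 2, 3, 4, 5}  [seen]
{0, 1, 2, 3, 4, 5} --b--> {0, 1, 2, 3, 4, 5}  [seen]
{0, 1, 2, 3, 4, 5} --c--> {0, 1, 2, 3, 4, 5}  [seen]
{1, 2, 3, 5} --a--> {0, 1, 2, 3, 4, 5}  [seen]
{1, 2, 3, 5} --b--> {0, 2, 3, 4}  [new]
{1, 2, 3, 5} --c--> {0, 1, 2, 3, 4, 5}  [seen]
{1, 2, 3, 4, 5} --a--> {0, 1, 2, 3, 4, 5}  [seen]
{1, 2, 3, 4, 5} --b--> {0, 1, 2, 3, 4, 5}  [seen]
{1, 2, 3, 4, 5} --c--> {0, 1, 2, 3, 4, 5}  [seen]
{0, 3, 4, 5} --a--> {0, 1, 2, 3, 4, 5}  [seen]
{0, 3, 4, 5} --b--> {0, 1, 2, 3, 4, 5}  [seen]
{0, 3, 4, 5} --c--> {0, 1, 2, 3, 4, 5}  [seen]
{0, 2, 3, 4} --a--> {0, 1, 2, 3, 4, 5}  [seen]
{0, 2, 3, 4} --b--> {0, 1, 2, 4, 5}  [seen]
{0, 2, 3, 4} --c--> {0, 1, 2, 3, 4, 5}  [seen]
Reachable DFA states: {0}, {1, 2, 3, 4}, {0, 5}, {0, 1, 2, 4, 5}, {0, 1, 2, 3, 4, 5}, {1, 2, 3, 5}, {1, 2, 3, 4, 5}, {0, 3, 4, 5}, {0, 2, 3, 4}.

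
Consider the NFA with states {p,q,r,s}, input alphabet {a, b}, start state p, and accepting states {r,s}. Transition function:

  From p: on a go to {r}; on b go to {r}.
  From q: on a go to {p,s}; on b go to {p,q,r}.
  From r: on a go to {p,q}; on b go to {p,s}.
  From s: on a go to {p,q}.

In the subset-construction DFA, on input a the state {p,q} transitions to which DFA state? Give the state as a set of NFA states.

δ(p,a) = {r}; δ(q,a) = {p,s}.
Union: {p,r,s}.

{p,r,s}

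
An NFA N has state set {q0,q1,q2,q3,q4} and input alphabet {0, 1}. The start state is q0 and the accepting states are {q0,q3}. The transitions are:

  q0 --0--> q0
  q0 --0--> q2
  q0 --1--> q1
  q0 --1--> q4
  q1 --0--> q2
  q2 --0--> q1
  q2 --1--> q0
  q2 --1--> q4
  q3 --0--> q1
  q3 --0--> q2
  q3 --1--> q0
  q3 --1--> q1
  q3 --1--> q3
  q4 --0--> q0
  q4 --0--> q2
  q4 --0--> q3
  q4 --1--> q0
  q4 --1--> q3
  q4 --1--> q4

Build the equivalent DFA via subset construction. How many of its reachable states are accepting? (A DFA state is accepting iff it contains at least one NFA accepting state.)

8

Start state of the DFA: {q0}.
{q0} --0--> {q0,q2}  [new]
{q0} --1--> {q1,q4}  [new]
{q0,q2} --0--> {q0,q1,q2}  [new]
{q0,q2} --1--> {q0,q1,q4}  [new]
{q1,q4} --0--> {q0,q2,q3}  [new]
{q1,q4} --1--> {q0,q3,q4}  [new]
{q0,q1,q2} --0--> {q0,q1,q2}  [seen]
{q0,q1,q2} --1--> {q0,q1,q4}  [seen]
{q0,q1,q4} --0--> {q0,q2,q3}  [seen]
{q0,q1,q4} --1--> {q0,q1,q3,q4}  [new]
{q0,q2,q3} --0--> {q0,q1,q2}  [seen]
{q0,q2,q3} --1--> {q0,q1,q3,q4}  [seen]
{q0,q3,q4} --0--> {q0,q1,q2,q3}  [new]
{q0,q3,q4} --1--> {q0,q1,q3,q4}  [seen]
{q0,q1,q3,q4} --0--> {q0,q1,q2,q3}  [seen]
{q0,q1,q3,q4} --1--> {q0,q1,q3,q4}  [seen]
{q0,q1,q2,q3} --0--> {q0,q1,q2}  [seen]
{q0,q1,q2,q3} --1--> {q0,q1,q3,q4}  [seen]
Reachable DFA states: {q0}, {q0,q2}, {q1,q4}, {q0,q1,q2}, {q0,q1,q4}, {q0,q2,q3}, {q0,q3,q4}, {q0,q1,q3,q4}, {q0,q1,q2,q3}.
Accepting DFA states (contain an NFA accepting state): {q0}, {q0,q2}, {q0,q1,q2}, {q0,q1,q4}, {q0,q2,q3}, {q0,q3,q4}, {q0,q1,q3,q4}, {q0,q1,q2,q3}.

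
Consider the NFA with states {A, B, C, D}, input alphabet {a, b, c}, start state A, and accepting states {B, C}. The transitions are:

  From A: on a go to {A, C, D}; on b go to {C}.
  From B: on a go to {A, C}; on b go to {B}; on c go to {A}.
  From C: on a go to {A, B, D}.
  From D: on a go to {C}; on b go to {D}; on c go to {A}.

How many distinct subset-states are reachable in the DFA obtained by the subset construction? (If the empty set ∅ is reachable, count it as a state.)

Start state of the DFA: {A}.
{A} --a--> {A, C, D}  [new]
{A} --b--> {C}  [new]
{A} --c--> ∅  [new]
{A, C, D} --a--> {A, B, C, D}  [new]
{A, C, D} --b--> {C, D}  [new]
{A, C, D} --c--> {A}  [seen]
{C} --a--> {A, B, D}  [new]
{C} --b--> ∅  [seen]
{C} --c--> ∅  [seen]
∅ --a--> ∅  [seen]
∅ --b--> ∅  [seen]
∅ --c--> ∅  [seen]
{A, B, C, D} --a--> {A, B, C, D}  [seen]
{A, B, C, D} --b--> {B, C, D}  [new]
{A, B, C, D} --c--> {A}  [seen]
{C, D} --a--> {A, B, C, D}  [seen]
{C, D} --b--> {D}  [new]
{C, D} --c--> {A}  [seen]
{A, B, D} --a--> {A, C, D}  [seen]
{A, B, D} --b--> {B, C, D}  [seen]
{A, B, D} --c--> {A}  [seen]
{B, C, D} --a--> {A, B, C, D}  [seen]
{B, C, D} --b--> {B, D}  [new]
{B, C, D} --c--> {A}  [seen]
{D} --a--> {C}  [seen]
{D} --b--> {D}  [seen]
{D} --c--> {A}  [seen]
{B, D} --a--> {A, C}  [new]
{B, D} --b--> {B, D}  [seen]
{B, D} --c--> {A}  [seen]
{A, C} --a--> {A, B, C, D}  [seen]
{A, C} --b--> {C}  [seen]
{A, C} --c--> ∅  [seen]
Reachable DFA states: {A}, {A, C, D}, {C}, ∅, {A, B, C, D}, {C, D}, {A, B, D}, {B, C, D}, {D}, {B, D}, {A, C}.

11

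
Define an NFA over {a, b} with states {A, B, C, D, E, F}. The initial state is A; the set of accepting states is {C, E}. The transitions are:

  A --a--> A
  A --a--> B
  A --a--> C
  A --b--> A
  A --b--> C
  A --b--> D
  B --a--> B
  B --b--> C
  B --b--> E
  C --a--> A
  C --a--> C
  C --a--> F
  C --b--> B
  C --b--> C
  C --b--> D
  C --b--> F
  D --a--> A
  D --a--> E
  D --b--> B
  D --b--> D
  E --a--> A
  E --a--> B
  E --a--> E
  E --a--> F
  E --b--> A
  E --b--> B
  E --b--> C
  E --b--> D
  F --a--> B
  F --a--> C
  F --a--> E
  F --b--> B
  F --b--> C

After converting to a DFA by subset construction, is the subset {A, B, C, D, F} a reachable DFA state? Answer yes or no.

yes

Start state of the DFA: {A}.
{A} --a--> {A, B, C}  [new]
{A} --b--> {A, C, D}  [new]
{A, B, C} --a--> {A, B, C, F}  [new]
{A, B, C} --b--> {A, B, C, D, E, F}  [new]
{A, C, D} --a--> {A, B, C, E, F}  [new]
{A, C, D} --b--> {A, B, C, D, F}  [new]
{A, B, C, F} --a--> {A, B, C, E, F}  [seen]
{A, B, C, F} --b--> {A, B, C, D, E, F}  [seen]
{A, B, C, D, E, F} --a--> {A, B, C, E, F}  [seen]
{A, B, C, D, E, F} --b--> {A, B, C, D, E, F}  [seen]
{A, B, C, E, F} --a--> {A, B, C, E, F}  [seen]
{A, B, C, E, F} --b--> {A, B, C, D, E, F}  [seen]
{A, B, C, D, F} --a--> {A, B, C, E, F}  [seen]
{A, B, C, D, F} --b--> {A, B, C, D, E, F}  [seen]
Reachable DFA states: {A}, {A, B, C}, {A, C, D}, {A, B, C, F}, {A, B, C, D, E, F}, {A, B, C, E, F}, {A, B, C, D, F}.
{A, B, C, D, F} is among them.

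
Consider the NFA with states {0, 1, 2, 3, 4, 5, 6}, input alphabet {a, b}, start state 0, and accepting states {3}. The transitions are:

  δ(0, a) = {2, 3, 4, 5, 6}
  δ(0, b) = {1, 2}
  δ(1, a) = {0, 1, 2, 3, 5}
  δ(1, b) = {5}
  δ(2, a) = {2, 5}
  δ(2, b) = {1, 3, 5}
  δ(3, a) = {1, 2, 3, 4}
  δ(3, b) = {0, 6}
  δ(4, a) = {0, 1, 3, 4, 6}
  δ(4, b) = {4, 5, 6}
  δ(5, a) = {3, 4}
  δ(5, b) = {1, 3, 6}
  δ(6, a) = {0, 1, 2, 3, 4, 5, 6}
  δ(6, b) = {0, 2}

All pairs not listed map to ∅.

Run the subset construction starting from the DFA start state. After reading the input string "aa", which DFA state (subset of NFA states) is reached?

Start: {0}.
δ(0,a) = {2, 3, 4, 5, 6}.
Union: {2, 3, 4, 5, 6}.
After a: {2, 3, 4, 5, 6}.
δ(2,a) = {2, 5}; δ(3,a) = {1, 2, 3, 4}; δ(4,a) = {0, 1, 3, 4, 6}; δ(5,a) = {3, 4}; δ(6,a) = {0, 1, 2, 3, 4, 5, 6}.
Union: {0, 1, 2, 3, 4, 5, 6}.
After a: {0, 1, 2, 3, 4, 5, 6}.

{0, 1, 2, 3, 4, 5, 6}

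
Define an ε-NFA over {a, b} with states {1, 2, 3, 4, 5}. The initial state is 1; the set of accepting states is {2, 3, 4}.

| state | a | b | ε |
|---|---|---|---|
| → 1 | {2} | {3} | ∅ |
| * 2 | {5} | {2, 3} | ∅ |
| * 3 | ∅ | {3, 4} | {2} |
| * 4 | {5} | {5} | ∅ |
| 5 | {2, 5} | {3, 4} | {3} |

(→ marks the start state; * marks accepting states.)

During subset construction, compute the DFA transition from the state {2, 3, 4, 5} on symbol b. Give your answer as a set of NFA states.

δ(2,b) = {2, 3}; δ(3,b) = {3, 4}; δ(4,b) = {5}; δ(5,b) = {3, 4}.
Union: {2, 3, 4, 5}.

{2, 3, 4, 5}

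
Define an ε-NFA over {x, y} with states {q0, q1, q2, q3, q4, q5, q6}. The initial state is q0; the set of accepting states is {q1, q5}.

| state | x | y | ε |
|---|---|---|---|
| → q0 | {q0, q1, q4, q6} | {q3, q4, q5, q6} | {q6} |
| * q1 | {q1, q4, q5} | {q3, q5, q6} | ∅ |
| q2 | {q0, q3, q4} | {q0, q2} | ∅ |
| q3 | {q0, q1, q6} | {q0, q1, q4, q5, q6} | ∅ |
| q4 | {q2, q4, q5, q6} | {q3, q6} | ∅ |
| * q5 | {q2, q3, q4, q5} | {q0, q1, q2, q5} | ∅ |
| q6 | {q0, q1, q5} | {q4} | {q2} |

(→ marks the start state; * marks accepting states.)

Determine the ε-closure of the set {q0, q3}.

{q0, q2, q3, q6}

Begin with {q0, q3}.
q0 →ε {q6}; add q6.
q6 →ε {q2}; add q2.
ε-closure = {q0, q2, q3, q6}.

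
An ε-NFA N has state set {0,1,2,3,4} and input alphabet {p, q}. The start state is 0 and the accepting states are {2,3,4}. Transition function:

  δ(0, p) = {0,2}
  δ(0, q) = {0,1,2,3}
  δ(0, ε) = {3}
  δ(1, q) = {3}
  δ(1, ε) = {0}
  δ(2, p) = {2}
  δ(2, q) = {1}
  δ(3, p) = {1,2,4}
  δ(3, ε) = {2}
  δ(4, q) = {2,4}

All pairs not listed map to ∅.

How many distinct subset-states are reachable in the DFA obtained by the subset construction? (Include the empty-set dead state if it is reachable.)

Start state of the DFA: {0,2,3} (ε-closure of the NFA start).
{0,2,3} --p--> {0,1,2,3,4}  [new]
{0,2,3} --q--> {0,1,2,3}  [new]
{0,1,2,3,4} --p--> {0,1,2,3,4}  [seen]
{0,1,2,3,4} --q--> {0,1,2,3,4}  [seen]
{0,1,2,3} --p--> {0,1,2,3,4}  [seen]
{0,1,2,3} --q--> {0,1,2,3}  [seen]
Reachable DFA states: {0,2,3}, {0,1,2,3,4}, {0,1,2,3}.

3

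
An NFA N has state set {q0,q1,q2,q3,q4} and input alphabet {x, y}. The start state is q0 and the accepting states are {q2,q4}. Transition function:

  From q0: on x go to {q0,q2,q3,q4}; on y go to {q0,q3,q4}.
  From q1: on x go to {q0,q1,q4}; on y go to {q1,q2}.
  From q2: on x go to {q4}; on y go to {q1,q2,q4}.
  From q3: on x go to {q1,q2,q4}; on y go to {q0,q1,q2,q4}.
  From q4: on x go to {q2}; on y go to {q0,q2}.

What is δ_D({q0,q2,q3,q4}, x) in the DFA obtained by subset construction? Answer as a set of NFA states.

δ(q0,x) = {q0,q2,q3,q4}; δ(q2,x) = {q4}; δ(q3,x) = {q1,q2,q4}; δ(q4,x) = {q2}.
Union: {q0,q1,q2,q3,q4}.

{q0,q1,q2,q3,q4}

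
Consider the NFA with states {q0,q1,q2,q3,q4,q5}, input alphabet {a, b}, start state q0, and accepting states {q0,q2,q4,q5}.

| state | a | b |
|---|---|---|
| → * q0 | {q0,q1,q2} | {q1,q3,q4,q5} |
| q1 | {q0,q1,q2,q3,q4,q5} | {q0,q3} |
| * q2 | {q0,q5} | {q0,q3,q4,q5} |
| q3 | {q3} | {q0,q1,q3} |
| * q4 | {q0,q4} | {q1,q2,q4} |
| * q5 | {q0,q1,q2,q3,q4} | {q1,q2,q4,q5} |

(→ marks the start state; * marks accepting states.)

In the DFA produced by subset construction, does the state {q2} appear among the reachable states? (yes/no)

no

Start state of the DFA: {q0}.
{q0} --a--> {q0,q1,q2}  [new]
{q0} --b--> {q1,q3,q4,q5}  [new]
{q0,q1,q2} --a--> {q0,q1,q2,q3,q4,q5}  [new]
{q0,q1,q2} --b--> {q0,q1,q3,q4,q5}  [new]
{q1,q3,q4,q5} --a--> {q0,q1,q2,q3,q4,q5}  [seen]
{q1,q3,q4,q5} --b--> {q0,q1,q2,q3,q4,q5}  [seen]
{q0,q1,q2,q3,q4,q5} --a--> {q0,q1,q2,q3,q4,q5}  [seen]
{q0,q1,q2,q3,q4,q5} --b--> {q0,q1,q2,q3,q4,q5}  [seen]
{q0,q1,q3,q4,q5} --a--> {q0,q1,q2,q3,q4,q5}  [seen]
{q0,q1,q3,q4,q5} --b--> {q0,q1,q2,q3,q4,q5}  [seen]
Reachable DFA states: {q0}, {q0,q1,q2}, {q1,q3,q4,q5}, {q0,q1,q2,q3,q4,q5}, {q0,q1,q3,q4,q5}.
{q2} is not among them.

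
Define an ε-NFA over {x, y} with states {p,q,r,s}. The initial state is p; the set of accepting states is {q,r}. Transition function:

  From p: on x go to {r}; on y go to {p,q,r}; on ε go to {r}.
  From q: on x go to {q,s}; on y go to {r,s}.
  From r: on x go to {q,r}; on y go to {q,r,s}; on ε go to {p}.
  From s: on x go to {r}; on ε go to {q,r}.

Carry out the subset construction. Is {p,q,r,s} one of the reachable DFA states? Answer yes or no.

yes

Start state of the DFA: {p,r} (ε-closure of the NFA start).
{p,r} --x--> {p,q,r}  [new]
{p,r} --y--> {p,q,r,s}  [new]
{p,q,r} --x--> {p,q,r,s}  [seen]
{p,q,r} --y--> {p,q,r,s}  [seen]
{p,q,r,s} --x--> {p,q,r,s}  [seen]
{p,q,r,s} --y--> {p,q,r,s}  [seen]
Reachable DFA states: {p,r}, {p,q,r}, {p,q,r,s}.
{p,q,r,s} is among them.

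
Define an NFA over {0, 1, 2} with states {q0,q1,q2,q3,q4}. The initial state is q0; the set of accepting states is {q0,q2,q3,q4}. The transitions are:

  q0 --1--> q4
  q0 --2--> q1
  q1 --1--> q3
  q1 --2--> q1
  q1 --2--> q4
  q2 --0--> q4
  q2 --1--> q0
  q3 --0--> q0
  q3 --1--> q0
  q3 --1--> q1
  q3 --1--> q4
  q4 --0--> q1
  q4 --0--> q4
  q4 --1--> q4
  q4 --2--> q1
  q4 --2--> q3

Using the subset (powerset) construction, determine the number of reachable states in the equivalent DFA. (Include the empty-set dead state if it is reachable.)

11

Start state of the DFA: {q0}.
{q0} --0--> ∅  [new]
{q0} --1--> {q4}  [new]
{q0} --2--> {q1}  [new]
∅ --0--> ∅  [seen]
∅ --1--> ∅  [seen]
∅ --2--> ∅  [seen]
{q4} --0--> {q1,q4}  [new]
{q4} --1--> {q4}  [seen]
{q4} --2--> {q1,q3}  [new]
{q1} --0--> ∅  [seen]
{q1} --1--> {q3}  [new]
{q1} --2--> {q1,q4}  [seen]
{q1,q4} --0--> {q1,q4}  [seen]
{q1,q4} --1--> {q3,q4}  [new]
{q1,q4} --2--> {q1,q3,q4}  [new]
{q1,q3} --0--> {q0}  [seen]
{q1,q3} --1--> {q0,q1,q3,q4}  [new]
{q1,q3} --2--> {q1,q4}  [seen]
{q3} --0--> {q0}  [seen]
{q3} --1--> {q0,q1,q4}  [new]
{q3} --2--> ∅  [seen]
{q3,q4} --0--> {q0,q1,q4}  [seen]
{q3,q4} --1--> {q0,q1,q4}  [seen]
{q3,q4} --2--> {q1,q3}  [seen]
{q1,q3,q4} --0--> {q0,q1,q4}  [seen]
{q1,q3,q4} --1--> {q0,q1,q3,q4}  [seen]
{q1,q3,q4} --2--> {q1,q3,q4}  [seen]
{q0,q1,q3,q4} --0--> {q0,q1,q4}  [seen]
{q0,q1,q3,q4} --1--> {q0,q1,q3,q4}  [seen]
{q0,q1,q3,q4} --2--> {q1,q3,q4}  [seen]
{q0,q1,q4} --0--> {q1,q4}  [seen]
{q0,q1,q4} --1--> {q3,q4}  [seen]
{q0,q1,q4} --2--> {q1,q3,q4}  [seen]
Reachable DFA states: {q0}, ∅, {q4}, {q1}, {q1,q4}, {q1,q3}, {q3}, {q3,q4}, {q1,q3,q4}, {q0,q1,q3,q4}, {q0,q1,q4}.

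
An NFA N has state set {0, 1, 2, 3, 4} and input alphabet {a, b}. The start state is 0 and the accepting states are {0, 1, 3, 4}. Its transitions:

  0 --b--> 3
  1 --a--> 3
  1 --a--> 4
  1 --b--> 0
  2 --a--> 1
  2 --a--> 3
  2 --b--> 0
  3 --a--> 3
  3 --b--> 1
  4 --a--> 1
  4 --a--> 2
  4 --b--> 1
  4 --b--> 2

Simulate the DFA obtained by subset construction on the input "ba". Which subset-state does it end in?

Start: {0}.
δ(0,b) = {3}.
Union: {3}.
After b: {3}.
δ(3,a) = {3}.
Union: {3}.
After a: {3}.

{3}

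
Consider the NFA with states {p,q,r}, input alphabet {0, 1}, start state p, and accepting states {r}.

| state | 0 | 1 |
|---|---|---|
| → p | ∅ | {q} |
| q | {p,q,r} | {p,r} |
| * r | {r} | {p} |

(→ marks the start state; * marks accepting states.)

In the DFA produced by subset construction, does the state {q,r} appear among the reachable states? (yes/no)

no

Start state of the DFA: {p}.
{p} --0--> ∅  [new]
{p} --1--> {q}  [new]
∅ --0--> ∅  [seen]
∅ --1--> ∅  [seen]
{q} --0--> {p,q,r}  [new]
{q} --1--> {p,r}  [new]
{p,q,r} --0--> {p,q,r}  [seen]
{p,q,r} --1--> {p,q,r}  [seen]
{p,r} --0--> {r}  [new]
{p,r} --1--> {p,q}  [new]
{r} --0--> {r}  [seen]
{r} --1--> {p}  [seen]
{p,q} --0--> {p,q,r}  [seen]
{p,q} --1--> {p,q,r}  [seen]
Reachable DFA states: {p}, ∅, {q}, {p,q,r}, {p,r}, {r}, {p,q}.
{q,r} is not among them.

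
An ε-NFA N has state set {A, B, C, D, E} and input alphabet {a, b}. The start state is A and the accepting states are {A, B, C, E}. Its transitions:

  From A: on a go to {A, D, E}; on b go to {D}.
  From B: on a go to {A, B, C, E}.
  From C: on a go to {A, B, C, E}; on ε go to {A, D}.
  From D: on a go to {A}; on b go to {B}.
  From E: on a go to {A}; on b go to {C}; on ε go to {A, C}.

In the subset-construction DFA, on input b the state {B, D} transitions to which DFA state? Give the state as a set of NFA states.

δ(B,b) = ∅; δ(D,b) = {B}.
Union: {B}.

{B}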